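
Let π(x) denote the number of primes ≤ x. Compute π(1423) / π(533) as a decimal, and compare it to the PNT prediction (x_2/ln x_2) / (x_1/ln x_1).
π(1423)/π(533) = 224/99 ≈ 2.2626;  PNT prediction ≈ 2.3087.

π(533) = 99 and π(1423) = 224, so π(1423)/π(533) ≈ 2.2626. The PNT-predicted ratio is (1423/ln(1423)) / (533/ln(533)) ≈ 2.3087. The two agree to within a few percent, as expected.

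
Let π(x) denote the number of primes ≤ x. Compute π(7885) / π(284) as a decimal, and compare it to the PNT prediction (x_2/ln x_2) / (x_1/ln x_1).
π(7885)/π(284) = 997/61 ≈ 16.3443;  PNT prediction ≈ 17.4795.

π(284) = 61 and π(7885) = 997, so π(7885)/π(284) ≈ 16.3443. The PNT-predicted ratio is (7885/ln(7885)) / (284/ln(284)) ≈ 17.4795. The two agree to within a few percent, as expected.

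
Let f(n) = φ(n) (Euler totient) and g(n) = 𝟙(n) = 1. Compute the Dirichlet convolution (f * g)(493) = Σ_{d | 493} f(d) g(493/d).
(φ * 𝟙)(493) = 493

Divisors of 493: [1, 17, 29, 493]. For each d | 493:
  d = 1: φ(1) · 𝟙(493/1) = 1 · 1 = 1
  d = 17: φ(17) · 𝟙(493/17) = 16 · 1 = 16
  d = 29: φ(29) · 𝟙(493/29) = 28 · 1 = 28
  d = 493: φ(493) · 𝟙(493/493) = 448 · 1 = 448
Summing: (φ * 𝟙)(493) = 1 + 16 + 28 + 448 = 493.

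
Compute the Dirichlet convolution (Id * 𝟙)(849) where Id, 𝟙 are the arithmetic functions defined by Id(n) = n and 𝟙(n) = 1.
(Id * 𝟙)(849) = 1136

Divisors of 849: [1, 3, 283, 849]. For each d | 849:
  d = 1: Id(1) · 𝟙(849/1) = 1 · 1 = 1
  d = 3: Id(3) · 𝟙(849/3) = 3 · 1 = 3
  d = 283: Id(283) · 𝟙(849/283) = 283 · 1 = 283
  d = 849: Id(849) · 𝟙(849/849) = 849 · 1 = 849
Summing: (Id * 𝟙)(849) = 1 + 3 + 283 + 849 = 1136.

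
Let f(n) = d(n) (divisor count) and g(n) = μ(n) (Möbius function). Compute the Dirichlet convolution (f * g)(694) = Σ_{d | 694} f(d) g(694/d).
(d * μ)(694) = 1

Divisors of 694: [1, 2, 347, 694]. For each d | 694:
  d = 1: d(1) · μ(694/1) = 1 · 1 = 1
  d = 2: d(2) · μ(694/2) = 2 · -1 = -2
  d = 347: d(347) · μ(694/347) = 2 · -1 = -2
  d = 694: d(694) · μ(694/694) = 4 · 1 = 4
Summing: (d * μ)(694) = 1 + -2 + -2 + 4 = 1.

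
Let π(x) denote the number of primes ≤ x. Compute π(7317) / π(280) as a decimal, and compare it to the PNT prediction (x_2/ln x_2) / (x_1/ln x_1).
π(7317)/π(280) = 932/59 ≈ 15.7966;  PNT prediction ≈ 16.5486.

π(280) = 59 and π(7317) = 932, so π(7317)/π(280) ≈ 15.7966. The PNT-predicted ratio is (7317/ln(7317)) / (280/ln(280)) ≈ 16.5486. The two agree to within a few percent, as expected.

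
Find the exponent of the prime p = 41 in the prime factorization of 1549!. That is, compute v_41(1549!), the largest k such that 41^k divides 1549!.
v_41(1549!) = 37

Legendre's formula: v_p(n!) = Σ_{k ≥ 1} ⌊n / p^k⌋. For p = 41, n = 1549, the terms are:
  ⌊1549/41^1⌋ = ⌊1549/41⌋ = 37
(the next term ⌊1549/41^2⌋ = 0, terminating the sum). Summing: v_41(1549!) = 37 = 37.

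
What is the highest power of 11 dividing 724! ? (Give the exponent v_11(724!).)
v_11(724!) = 70

Legendre's formula: v_p(n!) = Σ_{k ≥ 1} ⌊n / p^k⌋. For p = 11, n = 724, the terms are:
  ⌊724/11^1⌋ = ⌊724/11⌋ = 65
  ⌊724/11^2⌋ = ⌊724/121⌋ = 5
(the next term ⌊724/11^3⌋ = 0, terminating the sum). Summing: v_11(724!) = 65 + 5 = 70.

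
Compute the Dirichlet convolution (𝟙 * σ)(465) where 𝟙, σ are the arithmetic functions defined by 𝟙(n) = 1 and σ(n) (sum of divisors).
(𝟙 * σ)(465) = 1155

Divisors of 465: [1, 3, 5, 15, 31, 93, 155, 465]. For each d | 465:
  d = 1: 𝟙(1) · σ(465/1) = 1 · 768 = 768
  d = 3: 𝟙(3) · σ(465/3) = 1 · 192 = 192
  d = 5: 𝟙(5) · σ(465/5) = 1 · 128 = 128
  d = 15: 𝟙(15) · σ(465/15) = 1 · 32 = 32
  d = 31: 𝟙(31) · σ(465/31) = 1 · 24 = 24
  d = 93: 𝟙(93) · σ(465/93) = 1 · 6 = 6
  d = 155: 𝟙(155) · σ(465/155) = 1 · 4 = 4
  d = 465: 𝟙(465) · σ(465/465) = 1 · 1 = 1
Summing: (𝟙 * σ)(465) = 768 + 192 + 128 + 32 + 24 + 6 + 4 + 1 = 1155.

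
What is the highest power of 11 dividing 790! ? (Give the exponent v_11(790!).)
v_11(790!) = 77

Legendre's formula: v_p(n!) = Σ_{k ≥ 1} ⌊n / p^k⌋. For p = 11, n = 790, the terms are:
  ⌊790/11^1⌋ = ⌊790/11⌋ = 71
  ⌊790/11^2⌋ = ⌊790/121⌋ = 6
(the next term ⌊790/11^3⌋ = 0, terminating the sum). Summing: v_11(790!) = 71 + 6 = 77.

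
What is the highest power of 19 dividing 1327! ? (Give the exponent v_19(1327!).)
v_19(1327!) = 72

Legendre's formula: v_p(n!) = Σ_{k ≥ 1} ⌊n / p^k⌋. For p = 19, n = 1327, the terms are:
  ⌊1327/19^1⌋ = ⌊1327/19⌋ = 69
  ⌊1327/19^2⌋ = ⌊1327/361⌋ = 3
(the next term ⌊1327/19^3⌋ = 0, terminating the sum). Summing: v_19(1327!) = 69 + 3 = 72.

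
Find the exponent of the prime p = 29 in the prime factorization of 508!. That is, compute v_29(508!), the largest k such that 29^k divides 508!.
v_29(508!) = 17

Legendre's formula: v_p(n!) = Σ_{k ≥ 1} ⌊n / p^k⌋. For p = 29, n = 508, the terms are:
  ⌊508/29^1⌋ = ⌊508/29⌋ = 17
(the next term ⌊508/29^2⌋ = 0, terminating the sum). Summing: v_29(508!) = 17 = 17.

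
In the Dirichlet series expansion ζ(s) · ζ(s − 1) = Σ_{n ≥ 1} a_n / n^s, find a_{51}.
σ(51) = 72

In the product (Σ m^0/m^s)(Σ k / k^s) = Σ (Σ_{d | n} d) / n^s, the coefficient of 1/n^s is σ(n) = Σ_{d | n} d. For n = 51, divisors are [1, 3, 17, 51]; summing: σ(51) = 72.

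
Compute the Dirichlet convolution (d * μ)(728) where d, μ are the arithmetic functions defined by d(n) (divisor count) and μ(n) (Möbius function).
(d * μ)(728) = 1

Divisors of 728: [1, 2, 4, 7, 8, 13, 14, 26, 28, 52, 56, 91, 104, 182, 364, 728]. For each d | 728:
  d = 1: d(1) · μ(728/1) = 1 · 0 = 0
  d = 2: d(2) · μ(728/2) = 2 · 0 = 0
  d = 4: d(4) · μ(728/4) = 3 · -1 = -3
  d = 7: d(7) · μ(728/7) = 2 · 0 = 0
  d = 8: d(8) · μ(728/8) = 4 · 1 = 4
  d = 13: d(13) · μ(728/13) = 2 · 0 = 0
  d = 14: d(14) · μ(728/14) = 4 · 0 = 0
  d = 26: d(26) · μ(728/26) = 4 · 0 = 0
  d = 28: d(28) · μ(728/28) = 6 · 1 = 6
  d = 52: d(52) · μ(728/52) = 6 · 1 = 6
  d = 56: d(56) · μ(728/56) = 8 · -1 = -8
  d = 91: d(91) · μ(728/91) = 4 · 0 = 0
  d = 104: d(104) · μ(728/104) = 8 · -1 = -8
  d = 182: d(182) · μ(728/182) = 8 · 0 = 0
  d = 364: d(364) · μ(728/364) = 12 · -1 = -12
  d = 728: d(728) · μ(728/728) = 16 · 1 = 16
Summing: (d * μ)(728) = 0 + 0 + -3 + 0 + 4 + 0 + 0 + 0 + 6 + 6 + -8 + 0 + -8 + 0 + -12 + 16 = 1.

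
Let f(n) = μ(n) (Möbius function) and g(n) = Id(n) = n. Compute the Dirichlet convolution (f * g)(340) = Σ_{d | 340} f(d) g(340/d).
(μ * Id)(340) = 128

Divisors of 340: [1, 2, 4, 5, 10, 17, 20, 34, 68, 85, 170, 340]. For each d | 340:
  d = 1: μ(1) · Id(340/1) = 1 · 340 = 340
  d = 2: μ(2) · Id(340/2) = -1 · 170 = -170
  d = 4: μ(4) · Id(340/4) = 0 · 85 = 0
  d = 5: μ(5) · Id(340/5) = -1 · 68 = -68
  d = 10: μ(10) · Id(340/10) = 1 · 34 = 34
  d = 17: μ(17) · Id(340/17) = -1 · 20 = -20
  d = 20: μ(20) · Id(340/20) = 0 · 17 = 0
  d = 34: μ(34) · Id(340/34) = 1 · 10 = 10
  d = 68: μ(68) · Id(340/68) = 0 · 5 = 0
  d = 85: μ(85) · Id(340/85) = 1 · 4 = 4
  d = 170: μ(170) · Id(340/170) = -1 · 2 = -2
  d = 340: μ(340) · Id(340/340) = 0 · 1 = 0
Summing: (μ * Id)(340) = 340 + -170 + 0 + -68 + 34 + -20 + 0 + 10 + 0 + 4 + -2 + 0 = 128.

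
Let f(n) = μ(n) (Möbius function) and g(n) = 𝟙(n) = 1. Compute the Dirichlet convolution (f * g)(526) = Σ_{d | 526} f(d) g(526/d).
(μ * 𝟙)(526) = 0

Divisors of 526: [1, 2, 263, 526]. For each d | 526:
  d = 1: μ(1) · 𝟙(526/1) = 1 · 1 = 1
  d = 2: μ(2) · 𝟙(526/2) = -1 · 1 = -1
  d = 263: μ(263) · 𝟙(526/263) = -1 · 1 = -1
  d = 526: μ(526) · 𝟙(526/526) = 1 · 1 = 1
Summing: (μ * 𝟙)(526) = 1 + -1 + -1 + 1 = 0.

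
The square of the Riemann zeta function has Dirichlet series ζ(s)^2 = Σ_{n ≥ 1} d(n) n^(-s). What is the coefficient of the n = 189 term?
d(189) = 8

ζ(s)^2 = (Σ 1/m^s)(Σ 1/k^s). The coefficient of 1/n^s in the product is the number of ordered pairs (m, k) with mk = n, which equals d(n). For n = 189, divisors are [1, 3, 7, 9, 21, 27, 63, 189], so d(189) = 8.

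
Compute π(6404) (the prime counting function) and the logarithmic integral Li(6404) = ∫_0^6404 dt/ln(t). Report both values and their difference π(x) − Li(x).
π(6404) = 834;  Li(6404) ≈ 846.68;  π(x) − Li(x) ≈ -12.68.

Direct count of primes ≤ 6404 gives π(6404) = 834. Numerical evaluation of the logarithmic integral gives Li(6404) ≈ 846.68. The difference π(x) − Li(x) ≈ -12.68 is typically negative for small/moderate x (Li(x) overestimates), though Littlewood's theorem shows this sign changes infinitely often.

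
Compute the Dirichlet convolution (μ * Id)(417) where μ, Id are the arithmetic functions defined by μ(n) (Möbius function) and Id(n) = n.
(μ * Id)(417) = 276

Divisors of 417: [1, 3, 139, 417]. For each d | 417:
  d = 1: μ(1) · Id(417/1) = 1 · 417 = 417
  d = 3: μ(3) · Id(417/3) = -1 · 139 = -139
  d = 139: μ(139) · Id(417/139) = -1 · 3 = -3
  d = 417: μ(417) · Id(417/417) = 1 · 1 = 1
Summing: (μ * Id)(417) = 417 + -139 + -3 + 1 = 276.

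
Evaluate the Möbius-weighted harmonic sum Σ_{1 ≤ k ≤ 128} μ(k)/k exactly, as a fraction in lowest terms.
Σ μ(k)/k = -228455996623300386843096283835194191857230682/401447693933303618909444119902604513664588524773

Values of μ(k) for 1 ≤ k ≤ 128: μ(1) = 1, μ(2) = -1, μ(3) = -1, μ(5) = -1, μ(6) = 1, μ(7) = -1, μ(10) = 1, μ(11) = -1, μ(13) = -1, μ(14) = 1, μ(15) = 1, μ(17) = -1, μ(19) = -1, μ(21) = 1, μ(22) = 1, μ(23) = -1, μ(26) = 1, μ(29) = -1, μ(30) = -1, μ(31) = -1, μ(33) = 1, μ(34) = 1, μ(35) = 1, μ(37) = -1, μ(38) = 1, μ(39) = 1, μ(41) = -1, μ(42) = -1, μ(43) = -1, μ(46) = 1, μ(47) = -1, μ(51) = 1, μ(53) = -1, μ(55) = 1, μ(57) = 1, μ(58) = 1, μ(59) = -1, μ(61) = -1, μ(62) = 1, μ(65) = 1, μ(66) = -1, μ(67) = -1, μ(69) = 1, μ(70) = -1, μ(71) = -1, μ(73) = -1, μ(74) = 1, μ(77) = 1, μ(78) = -1, μ(79) = -1, μ(82) = 1, μ(83) = -1, μ(85) = 1, μ(86) = 1, μ(87) = 1, μ(89) = -1, μ(91) = 1, μ(93) = 1, μ(94) = 1, μ(95) = 1, μ(97) = -1, μ(101) = -1, μ(102) = -1, μ(103) = -1, μ(105) = -1, μ(106) = 1, μ(107) = -1, μ(109) = -1, μ(110) = -1, μ(111) = 1, μ(113) = -1, μ(114) = -1, μ(115) = 1, μ(118) = 1, μ(119) = 1, μ(122) = 1, μ(123) = 1, μ(127) = -1, with μ = 0 on non-squarefree integers. Summing μ(k)/k for k where μ(k) ≠ 0 gives -228455996623300386843096283835194191857230682/401447693933303618909444119902604513664588524773 ≈ -0.0006. (PNT ⟺ this sum → 0 as n → ∞.)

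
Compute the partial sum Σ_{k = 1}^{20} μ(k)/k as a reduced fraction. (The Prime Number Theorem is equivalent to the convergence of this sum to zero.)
Σ μ(k)/k = -81988/1616615

Values of μ(k) for 1 ≤ k ≤ 20: μ(1) = 1, μ(2) = -1, μ(3) = -1, μ(5) = -1, μ(6) = 1, μ(7) = -1, μ(10) = 1, μ(11) = -1, μ(13) = -1, μ(14) = 1, μ(15) = 1, μ(17) = -1, μ(19) = -1, with μ = 0 on non-squarefree integers. Summing μ(k)/k for k where μ(k) ≠ 0 gives -81988/1616615 ≈ -0.0507. (PNT ⟺ this sum → 0 as n → ∞.)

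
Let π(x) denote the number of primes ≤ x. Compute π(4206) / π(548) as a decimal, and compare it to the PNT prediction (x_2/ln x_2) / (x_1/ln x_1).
π(4206)/π(548) = 575/101 ≈ 5.6931;  PNT prediction ≈ 5.8006.

π(548) = 101 and π(4206) = 575, so π(4206)/π(548) ≈ 5.6931. The PNT-predicted ratio is (4206/ln(4206)) / (548/ln(548)) ≈ 5.8006. The two agree to within a few percent, as expected.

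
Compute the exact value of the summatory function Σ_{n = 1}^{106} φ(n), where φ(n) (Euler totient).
Σ_{n ≤ 106} φ(n) = 3426

Compute φ(n) for each 1 ≤ n ≤ 106: φ(1) = 1, φ(2) = 1, φ(3) = 2, φ(4) = 2, φ(5) = 4, φ(6) = 2, φ(7) = 6, φ(8) = 4, φ(9) = 6, φ(10) = 4, φ(11) = 10, φ(12) = 4, φ(13) = 12, φ(14) = 6, φ(15) = 8, φ(16) = 8, φ(17) = 16, φ(18) = 6, φ(19) = 18, φ(20) = 8, φ(21) = 12, φ(22) = 10, φ(23) = 22, φ(24) = 8, φ(25) = 20, φ(26) = 12, φ(27) = 18, φ(28) = 12, φ(29) = 28, φ(30) = 8, φ(31) = 30, φ(32) = 16, φ(33) = 20, φ(34) = 16, φ(35) = 24, φ(36) = 12, φ(37) = 36, φ(38) = 18, φ(39) = 24, φ(40) = 16, φ(41) = 40, φ(42) = 12, φ(43) = 42, φ(44) = 20, φ(45) = 24, φ(46) = 22, φ(47) = 46, φ(48) = 16, φ(49) = 42, φ(50) = 20, φ(51) = 32, φ(52) = 24, φ(53) = 52, φ(54) = 18, φ(55) = 40, φ(56) = 24, φ(57) = 36, φ(58) = 28, φ(59) = 58, φ(60) = 16, φ(61) = 60, φ(62) = 30, φ(63) = 36, φ(64) = 32, φ(65) = 48, φ(66) = 20, φ(67) = 66, φ(68) = 32, φ(69) = 44, φ(70) = 24, φ(71) = 70, φ(72) = 24, φ(73) = 72, φ(74) = 36, φ(75) = 40, φ(76) = 36, φ(77) = 60, φ(78) = 24, φ(79) = 78, φ(80) = 32, φ(81) = 54, φ(82) = 40, φ(83) = 82, φ(84) = 24, φ(85) = 64, φ(86) = 42, φ(87) = 56, φ(88) = 40, φ(89) = 88, φ(90) = 24, φ(91) = 72, φ(92) = 44, φ(93) = 60, φ(94) = 46, φ(95) = 72, φ(96) = 32, φ(97) = 96, φ(98) = 42, φ(99) = 60, φ(100) = 40, φ(101) = 100, φ(102) = 32, φ(103) = 102, φ(104) = 48, φ(105) = 48, φ(106) = 52. Summing all 106 values: 3426. (Average order: Σ_{n ≤ x} φ(n) ~ (3/π²) x². For x = 106, (3/π²)·106² ≈ 3415.33.)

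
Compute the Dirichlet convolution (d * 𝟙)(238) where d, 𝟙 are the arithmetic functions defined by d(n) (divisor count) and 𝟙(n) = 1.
(d * 𝟙)(238) = 27

Divisors of 238: [1, 2, 7, 14, 17, 34, 119, 238]. For each d | 238:
  d = 1: d(1) · 𝟙(238/1) = 1 · 1 = 1
  d = 2: d(2) · 𝟙(238/2) = 2 · 1 = 2
  d = 7: d(7) · 𝟙(238/7) = 2 · 1 = 2
  d = 14: d(14) · 𝟙(238/14) = 4 · 1 = 4
  d = 17: d(17) · 𝟙(238/17) = 2 · 1 = 2
  d = 34: d(34) · 𝟙(238/34) = 4 · 1 = 4
  d = 119: d(119) · 𝟙(238/119) = 4 · 1 = 4
  d = 238: d(238) · 𝟙(238/238) = 8 · 1 = 8
Summing: (d * 𝟙)(238) = 1 + 2 + 2 + 4 + 2 + 4 + 4 + 8 = 27.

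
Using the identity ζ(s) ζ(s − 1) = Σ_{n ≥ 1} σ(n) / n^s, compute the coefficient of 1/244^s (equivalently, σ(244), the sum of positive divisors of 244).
σ(244) = 434

In the product (Σ m^0/m^s)(Σ k / k^s) = Σ (Σ_{d | n} d) / n^s, the coefficient of 1/n^s is σ(n) = Σ_{d | n} d. For n = 244, divisors are [1, 2, 4, 61, 122, 244]; summing: σ(244) = 434.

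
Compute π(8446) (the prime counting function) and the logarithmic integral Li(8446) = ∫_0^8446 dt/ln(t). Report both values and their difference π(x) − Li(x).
π(8446) = 1056;  Li(8446) ≈ 1075.89;  π(x) − Li(x) ≈ -19.89.

Direct count of primes ≤ 8446 gives π(8446) = 1056. Numerical evaluation of the logarithmic integral gives Li(8446) ≈ 1075.89. The difference π(x) − Li(x) ≈ -19.89 is typically negative for small/moderate x (Li(x) overestimates), though Littlewood's theorem shows this sign changes infinitely often.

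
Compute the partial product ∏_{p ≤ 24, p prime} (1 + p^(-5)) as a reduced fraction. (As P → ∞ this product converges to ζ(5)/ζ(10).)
∏ = 2612085852729079932096672771072/2521568243390149185231442932125

The primes p ≤ 24 are [2, 3, 5, 7, 11, 13, 17, 19, 23]. For each, (1 + 1/p^5) = (p^5 + 1)/p^5. Multiplying these fractions over p ∈ [2, 3, 5, 7, 11, 13, 17, 19, 23] gives 2612085852729079932096672771072/2521568243390149185231442932125. (In the limit P → ∞ this tends to ζ(5)/ζ(10).)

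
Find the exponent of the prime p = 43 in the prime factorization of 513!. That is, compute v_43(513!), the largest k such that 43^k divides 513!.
v_43(513!) = 11

Legendre's formula: v_p(n!) = Σ_{k ≥ 1} ⌊n / p^k⌋. For p = 43, n = 513, the terms are:
  ⌊513/43^1⌋ = ⌊513/43⌋ = 11
(the next term ⌊513/43^2⌋ = 0, terminating the sum). Summing: v_43(513!) = 11 = 11.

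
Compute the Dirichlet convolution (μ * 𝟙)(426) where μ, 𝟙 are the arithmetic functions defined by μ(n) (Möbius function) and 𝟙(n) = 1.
(μ * 𝟙)(426) = 0

Divisors of 426: [1, 2, 3, 6, 71, 142, 213, 426]. For each d | 426:
  d = 1: μ(1) · 𝟙(426/1) = 1 · 1 = 1
  d = 2: μ(2) · 𝟙(426/2) = -1 · 1 = -1
  d = 3: μ(3) · 𝟙(426/3) = -1 · 1 = -1
  d = 6: μ(6) · 𝟙(426/6) = 1 · 1 = 1
  d = 71: μ(71) · 𝟙(426/71) = -1 · 1 = -1
  d = 142: μ(142) · 𝟙(426/142) = 1 · 1 = 1
  d = 213: μ(213) · 𝟙(426/213) = 1 · 1 = 1
  d = 426: μ(426) · 𝟙(426/426) = -1 · 1 = -1
Summing: (μ * 𝟙)(426) = 1 + -1 + -1 + 1 + -1 + 1 + 1 + -1 = 0.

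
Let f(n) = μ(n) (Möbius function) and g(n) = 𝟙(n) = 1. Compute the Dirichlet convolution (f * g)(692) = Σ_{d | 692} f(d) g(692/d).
(μ * 𝟙)(692) = 0

Divisors of 692: [1, 2, 4, 173, 346, 692]. For each d | 692:
  d = 1: μ(1) · 𝟙(692/1) = 1 · 1 = 1
  d = 2: μ(2) · 𝟙(692/2) = -1 · 1 = -1
  d = 4: μ(4) · 𝟙(692/4) = 0 · 1 = 0
  d = 173: μ(173) · 𝟙(692/173) = -1 · 1 = -1
  d = 346: μ(346) · 𝟙(692/346) = 1 · 1 = 1
  d = 692: μ(692) · 𝟙(692/692) = 0 · 1 = 0
Summing: (μ * 𝟙)(692) = 1 + -1 + 0 + -1 + 1 + 0 = 0.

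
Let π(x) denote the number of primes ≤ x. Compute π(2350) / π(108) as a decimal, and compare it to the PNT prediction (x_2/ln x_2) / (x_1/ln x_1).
π(2350)/π(108) = 348/28 ≈ 12.4286;  PNT prediction ≈ 13.1252.

π(108) = 28 and π(2350) = 348, so π(2350)/π(108) ≈ 12.4286. The PNT-predicted ratio is (2350/ln(2350)) / (108/ln(108)) ≈ 13.1252. The two agree to within a few percent, as expected.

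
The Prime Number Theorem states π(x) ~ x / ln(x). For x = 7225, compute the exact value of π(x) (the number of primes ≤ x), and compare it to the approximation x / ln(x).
π(7225) = 923;  x/ln(x) ≈ 813.14;  relative error ≈ 11.90%.

Directly count primes up to 7225: π(7225) = 923. The PNT approximation gives 7225/ln(7225) ≈ 7225/8.88530 ≈ 813.14. Relative error (π(x) − x/ln(x)) / π(x) ≈ 11.90%; the approximation is known to undercount slightly (Li(x) is a better estimate).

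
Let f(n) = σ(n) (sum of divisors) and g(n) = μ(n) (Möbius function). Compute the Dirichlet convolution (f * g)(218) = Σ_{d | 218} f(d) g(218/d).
(σ * μ)(218) = 218

Divisors of 218: [1, 2, 109, 218]. For each d | 218:
  d = 1: σ(1) · μ(218/1) = 1 · 1 = 1
  d = 2: σ(2) · μ(218/2) = 3 · -1 = -3
  d = 109: σ(109) · μ(218/109) = 110 · -1 = -110
  d = 218: σ(218) · μ(218/218) = 330 · 1 = 330
Summing: (σ * μ)(218) = 1 + -3 + -110 + 330 = 218.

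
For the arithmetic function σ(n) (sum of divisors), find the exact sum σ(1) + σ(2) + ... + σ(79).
Σ_{n ≤ 79} σ(n) = 5128

Compute σ(n) for each 1 ≤ n ≤ 79: σ(1) = 1, σ(2) = 3, σ(3) = 4, σ(4) = 7, σ(5) = 6, σ(6) = 12, σ(7) = 8, σ(8) = 15, σ(9) = 13, σ(10) = 18, σ(11) = 12, σ(12) = 28, σ(13) = 14, σ(14) = 24, σ(15) = 24, σ(16) = 31, σ(17) = 18, σ(18) = 39, σ(19) = 20, σ(20) = 42, σ(21) = 32, σ(22) = 36, σ(23) = 24, σ(24) = 60, σ(25) = 31, σ(26) = 42, σ(27) = 40, σ(28) = 56, σ(29) = 30, σ(30) = 72, σ(31) = 32, σ(32) = 63, σ(33) = 48, σ(34) = 54, σ(35) = 48, σ(36) = 91, σ(37) = 38, σ(38) = 60, σ(39) = 56, σ(40) = 90, σ(41) = 42, σ(42) = 96, σ(43) = 44, σ(44) = 84, σ(45) = 78, σ(46) = 72, σ(47) = 48, σ(48) = 124, σ(49) = 57, σ(50) = 93, σ(51) = 72, σ(52) = 98, σ(53) = 54, σ(54) = 120, σ(55) = 72, σ(56) = 120, σ(57) = 80, σ(58) = 90, σ(59) = 60, σ(60) = 168, σ(61) = 62, σ(62) = 96, σ(63) = 104, σ(64) = 127, σ(65) = 84, σ(66) = 144, σ(67) = 68, σ(68) = 126, σ(69) = 96, σ(70) = 144, σ(71) = 72, σ(72) = 195, σ(73) = 74, σ(74) = 114, σ(75) = 124, σ(76) = 140, σ(77) = 96, σ(78) = 168, σ(79) = 80. Summing all 79 values: 5128. (Average order: Σ_{n ≤ x} σ(n) ~ (π²/12) x². For x = 79, (π²/12)·79² ≈ 5133.02.)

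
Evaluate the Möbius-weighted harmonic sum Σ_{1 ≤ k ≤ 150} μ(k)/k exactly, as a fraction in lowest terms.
Σ μ(k)/k = 6595680120984975873251486071642506311068428581824310097/497394116979759773352958578871947022849194621108954843470

Values of μ(k) for 1 ≤ k ≤ 150: μ(1) = 1, μ(2) = -1, μ(3) = -1, μ(5) = -1, μ(6) = 1, μ(7) = -1, μ(10) = 1, μ(11) = -1, μ(13) = -1, μ(14) = 1, μ(15) = 1, μ(17) = -1, μ(19) = -1, μ(21) = 1, μ(22) = 1, μ(23) = -1, μ(26) = 1, μ(29) = -1, μ(30) = -1, μ(31) = -1, μ(33) = 1, μ(34) = 1, μ(35) = 1, μ(37) = -1, μ(38) = 1, μ(39) = 1, μ(41) = -1, μ(42) = -1, μ(43) = -1, μ(46) = 1, μ(47) = -1, μ(51) = 1, μ(53) = -1, μ(55) = 1, μ(57) = 1, μ(58) = 1, μ(59) = -1, μ(61) = -1, μ(62) = 1, μ(65) = 1, μ(66) = -1, μ(67) = -1, μ(69) = 1, μ(70) = -1, μ(71) = -1, μ(73) = -1, μ(74) = 1, μ(77) = 1, μ(78) = -1, μ(79) = -1, μ(82) = 1, μ(83) = -1, μ(85) = 1, μ(86) = 1, μ(87) = 1, μ(89) = -1, μ(91) = 1, μ(93) = 1, μ(94) = 1, μ(95) = 1, μ(97) = -1, μ(101) = -1, μ(102) = -1, μ(103) = -1, μ(105) = -1, μ(106) = 1, μ(107) = -1, μ(109) = -1, μ(110) = -1, μ(111) = 1, μ(113) = -1, μ(114) = -1, μ(115) = 1, μ(118) = 1, μ(119) = 1, μ(122) = 1, μ(123) = 1, μ(127) = -1, μ(129) = 1, μ(130) = -1, μ(131) = -1, μ(133) = 1, μ(134) = 1, μ(137) = -1, μ(138) = -1, μ(139) = -1, μ(141) = 1, μ(142) = 1, μ(143) = 1, μ(145) = 1, μ(146) = 1, μ(149) = -1, with μ = 0 on non-squarefree integers. Summing μ(k)/k for k where μ(k) ≠ 0 gives 6595680120984975873251486071642506311068428581824310097/497394116979759773352958578871947022849194621108954843470 ≈ 0.0133. (PNT ⟺ this sum → 0 as n → ∞.)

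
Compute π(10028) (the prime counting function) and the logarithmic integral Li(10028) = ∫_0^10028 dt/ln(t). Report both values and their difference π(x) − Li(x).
π(10028) = 1231;  Li(10028) ≈ 1249.18;  π(x) − Li(x) ≈ -18.18.

Direct count of primes ≤ 10028 gives π(10028) = 1231. Numerical evaluation of the logarithmic integral gives Li(10028) ≈ 1249.18. The difference π(x) − Li(x) ≈ -18.18 is typically negative for small/moderate x (Li(x) overestimates), though Littlewood's theorem shows this sign changes infinitely often.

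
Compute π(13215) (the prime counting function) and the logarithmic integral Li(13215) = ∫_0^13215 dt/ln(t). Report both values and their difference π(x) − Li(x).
π(13215) = 1570;  Li(13215) ≈ 1589.79;  π(x) − Li(x) ≈ -19.79.

Direct count of primes ≤ 13215 gives π(13215) = 1570. Numerical evaluation of the logarithmic integral gives Li(13215) ≈ 1589.79. The difference π(x) − Li(x) ≈ -19.79 is typically negative for small/moderate x (Li(x) overestimates), though Littlewood's theorem shows this sign changes infinitely often.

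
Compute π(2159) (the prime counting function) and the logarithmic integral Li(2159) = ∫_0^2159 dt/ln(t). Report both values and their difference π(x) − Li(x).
π(2159) = 325;  Li(2159) ≈ 335.62;  π(x) − Li(x) ≈ -10.62.

Direct count of primes ≤ 2159 gives π(2159) = 325. Numerical evaluation of the logarithmic integral gives Li(2159) ≈ 335.62. The difference π(x) − Li(x) ≈ -10.62 is typically negative for small/moderate x (Li(x) overestimates), though Littlewood's theorem shows this sign changes infinitely often.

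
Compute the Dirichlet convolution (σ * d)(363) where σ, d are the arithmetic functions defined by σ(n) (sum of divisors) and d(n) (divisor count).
(σ * d)(363) = 960

Divisors of 363: [1, 3, 11, 33, 121, 363]. For each d | 363:
  d = 1: σ(1) · d(363/1) = 1 · 6 = 6
  d = 3: σ(3) · d(363/3) = 4 · 3 = 12
  d = 11: σ(11) · d(363/11) = 12 · 4 = 48
  d = 33: σ(33) · d(363/33) = 48 · 2 = 96
  d = 121: σ(121) · d(363/121) = 133 · 2 = 266
  d = 363: σ(363) · d(363/363) = 532 · 1 = 532
Summing: (σ * d)(363) = 6 + 12 + 48 + 96 + 266 + 532 = 960.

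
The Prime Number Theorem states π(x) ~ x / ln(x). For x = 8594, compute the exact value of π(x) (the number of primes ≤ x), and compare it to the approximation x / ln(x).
π(8594) = 1069;  x/ln(x) ≈ 948.69;  relative error ≈ 11.25%.

Directly count primes up to 8594: π(8594) = 1069. The PNT approximation gives 8594/ln(8594) ≈ 8594/9.05882 ≈ 948.69. Relative error (π(x) − x/ln(x)) / π(x) ≈ 11.25%; the approximation is known to undercount slightly (Li(x) is a better estimate).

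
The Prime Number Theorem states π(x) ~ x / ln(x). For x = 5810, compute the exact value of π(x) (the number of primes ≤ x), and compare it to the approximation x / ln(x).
π(5810) = 762;  x/ln(x) ≈ 670.33;  relative error ≈ 12.03%.

Directly count primes up to 5810: π(5810) = 762. The PNT approximation gives 5810/ln(5810) ≈ 5810/8.66734 ≈ 670.33. Relative error (π(x) − x/ln(x)) / π(x) ≈ 12.03%; the approximation is known to undercount slightly (Li(x) is a better estimate).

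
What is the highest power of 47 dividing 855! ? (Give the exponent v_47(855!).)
v_47(855!) = 18

Legendre's formula: v_p(n!) = Σ_{k ≥ 1} ⌊n / p^k⌋. For p = 47, n = 855, the terms are:
  ⌊855/47^1⌋ = ⌊855/47⌋ = 18
(the next term ⌊855/47^2⌋ = 0, terminating the sum). Summing: v_47(855!) = 18 = 18.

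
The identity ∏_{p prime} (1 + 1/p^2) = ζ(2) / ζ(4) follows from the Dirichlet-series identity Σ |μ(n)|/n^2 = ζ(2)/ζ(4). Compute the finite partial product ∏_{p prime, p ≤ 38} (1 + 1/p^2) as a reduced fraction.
∏ = 270008184968000000/178631837133343209

The primes p ≤ 38 are [2, 3, 5, 7, 11, 13, 17, 19, 23, 29, 31, 37]. For each, (1 + 1/p^2) = (p^2 + 1)/p^2. Multiplying these fractions over p ∈ [2, 3, 5, 7, 11, 13, 17, 19, 23, 29, 31, 37] gives 270008184968000000/178631837133343209. (In the limit P → ∞ this tends to ζ(2)/ζ(4).)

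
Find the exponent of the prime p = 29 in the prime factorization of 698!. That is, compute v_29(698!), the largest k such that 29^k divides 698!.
v_29(698!) = 24

Legendre's formula: v_p(n!) = Σ_{k ≥ 1} ⌊n / p^k⌋. For p = 29, n = 698, the terms are:
  ⌊698/29^1⌋ = ⌊698/29⌋ = 24
(the next term ⌊698/29^2⌋ = 0, terminating the sum). Summing: v_29(698!) = 24 = 24.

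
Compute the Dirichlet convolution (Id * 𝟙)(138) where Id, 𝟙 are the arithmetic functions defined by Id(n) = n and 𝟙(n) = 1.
(Id * 𝟙)(138) = 288

Divisors of 138: [1, 2, 3, 6, 23, 46, 69, 138]. For each d | 138:
  d = 1: Id(1) · 𝟙(138/1) = 1 · 1 = 1
  d = 2: Id(2) · 𝟙(138/2) = 2 · 1 = 2
  d = 3: Id(3) · 𝟙(138/3) = 3 · 1 = 3
  d = 6: Id(6) · 𝟙(138/6) = 6 · 1 = 6
  d = 23: Id(23) · 𝟙(138/23) = 23 · 1 = 23
  d = 46: Id(46) · 𝟙(138/46) = 46 · 1 = 46
  d = 69: Id(69) · 𝟙(138/69) = 69 · 1 = 69
  d = 138: Id(138) · 𝟙(138/138) = 138 · 1 = 138
Summing: (Id * 𝟙)(138) = 1 + 2 + 3 + 6 + 23 + 46 + 69 + 138 = 288.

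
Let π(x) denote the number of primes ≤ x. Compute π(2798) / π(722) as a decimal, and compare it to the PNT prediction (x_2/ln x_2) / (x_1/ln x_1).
π(2798)/π(722) = 407/128 ≈ 3.1797;  PNT prediction ≈ 3.2139.

π(722) = 128 and π(2798) = 407, so π(2798)/π(722) ≈ 3.1797. The PNT-predicted ratio is (2798/ln(2798)) / (722/ln(722)) ≈ 3.2139. The two agree to within a few percent, as expected.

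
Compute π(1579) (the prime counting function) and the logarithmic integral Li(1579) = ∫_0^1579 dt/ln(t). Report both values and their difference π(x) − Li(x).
π(1579) = 249;  Li(1579) ≈ 258.58;  π(x) − Li(x) ≈ -9.58.

Direct count of primes ≤ 1579 gives π(1579) = 249. Numerical evaluation of the logarithmic integral gives Li(1579) ≈ 258.58. The difference π(x) − Li(x) ≈ -9.58 is typically negative for small/moderate x (Li(x) overestimates), though Littlewood's theorem shows this sign changes infinitely often.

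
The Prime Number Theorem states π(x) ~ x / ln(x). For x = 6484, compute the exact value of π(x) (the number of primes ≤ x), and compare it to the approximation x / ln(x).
π(6484) = 841;  x/ln(x) ≈ 738.74;  relative error ≈ 12.16%.

Directly count primes up to 6484: π(6484) = 841. The PNT approximation gives 6484/ln(6484) ≈ 6484/8.77709 ≈ 738.74. Relative error (π(x) − x/ln(x)) / π(x) ≈ 12.16%; the approximation is known to undercount slightly (Li(x) is a better estimate).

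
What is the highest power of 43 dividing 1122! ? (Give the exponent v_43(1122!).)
v_43(1122!) = 26

Legendre's formula: v_p(n!) = Σ_{k ≥ 1} ⌊n / p^k⌋. For p = 43, n = 1122, the terms are:
  ⌊1122/43^1⌋ = ⌊1122/43⌋ = 26
(the next term ⌊1122/43^2⌋ = 0, terminating the sum). Summing: v_43(1122!) = 26 = 26.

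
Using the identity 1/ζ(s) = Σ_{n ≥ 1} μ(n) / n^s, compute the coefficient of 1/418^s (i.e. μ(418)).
μ(418) = -1

Factor n = 418 = 2 · 11 · 19. μ(n) = 0 if any exponent ≥ 2 (not squarefree); otherwise μ(n) = (−1)^{ω(n)} where ω(n) is the number of distinct prime factors. Applying: μ(418) = -1.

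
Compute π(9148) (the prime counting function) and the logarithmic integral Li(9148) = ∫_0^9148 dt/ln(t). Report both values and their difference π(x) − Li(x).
π(9148) = 1133;  Li(9148) ≈ 1153.19;  π(x) − Li(x) ≈ -20.19.

Direct count of primes ≤ 9148 gives π(9148) = 1133. Numerical evaluation of the logarithmic integral gives Li(9148) ≈ 1153.19. The difference π(x) − Li(x) ≈ -20.19 is typically negative for small/moderate x (Li(x) overestimates), though Littlewood's theorem shows this sign changes infinitely often.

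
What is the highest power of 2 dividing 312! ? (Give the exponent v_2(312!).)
v_2(312!) = 308

Legendre's formula: v_p(n!) = Σ_{k ≥ 1} ⌊n / p^k⌋. For p = 2, n = 312, the terms are:
  ⌊312/2^1⌋ = ⌊312/2⌋ = 156
  ⌊312/2^2⌋ = ⌊312/4⌋ = 78
  ⌊312/2^3⌋ = ⌊312/8⌋ = 39
  ⌊312/2^4⌋ = ⌊312/16⌋ = 19
  ⌊312/2^5⌋ = ⌊312/32⌋ = 9
  ⌊312/2^6⌋ = ⌊312/64⌋ = 4
  ⌊312/2^7⌋ = ⌊312/128⌋ = 2
  ⌊312/2^8⌋ = ⌊312/256⌋ = 1
(the next term ⌊312/2^9⌋ = 0, terminating the sum). Summing: v_2(312!) = 156 + 78 + 39 + 19 + 9 + 4 + 2 + 1 = 308.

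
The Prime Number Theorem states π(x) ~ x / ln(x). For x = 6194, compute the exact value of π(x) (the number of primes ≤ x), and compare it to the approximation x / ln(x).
π(6194) = 804;  x/ln(x) ≈ 709.40;  relative error ≈ 11.77%.

Directly count primes up to 6194: π(6194) = 804. The PNT approximation gives 6194/ln(6194) ≈ 6194/8.73134 ≈ 709.40. Relative error (π(x) − x/ln(x)) / π(x) ≈ 11.77%; the approximation is known to undercount slightly (Li(x) is a better estimate).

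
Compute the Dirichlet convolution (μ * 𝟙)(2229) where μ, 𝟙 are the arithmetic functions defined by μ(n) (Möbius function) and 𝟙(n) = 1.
(μ * 𝟙)(2229) = 0

Divisors of 2229: [1, 3, 743, 2229]. For each d | 2229:
  d = 1: μ(1) · 𝟙(2229/1) = 1 · 1 = 1
  d = 3: μ(3) · 𝟙(2229/3) = -1 · 1 = -1
  d = 743: μ(743) · 𝟙(2229/743) = -1 · 1 = -1
  d = 2229: μ(2229) · 𝟙(2229/2229) = 1 · 1 = 1
Summing: (μ * 𝟙)(2229) = 1 + -1 + -1 + 1 = 0.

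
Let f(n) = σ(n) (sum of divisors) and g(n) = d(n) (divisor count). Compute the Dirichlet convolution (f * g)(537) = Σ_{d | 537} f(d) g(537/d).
(σ * d)(537) = 1092

Divisors of 537: [1, 3, 179, 537]. For each d | 537:
  d = 1: σ(1) · d(537/1) = 1 · 4 = 4
  d = 3: σ(3) · d(537/3) = 4 · 2 = 8
  d = 179: σ(179) · d(537/179) = 180 · 2 = 360
  d = 537: σ(537) · d(537/537) = 720 · 1 = 720
Summing: (σ * d)(537) = 4 + 8 + 360 + 720 = 1092.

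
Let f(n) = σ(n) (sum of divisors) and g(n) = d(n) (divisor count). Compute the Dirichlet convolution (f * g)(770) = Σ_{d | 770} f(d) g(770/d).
(σ * d)(770) = 5600

Divisors of 770: [1, 2, 5, 7, 10, 11, 14, 22, 35, 55, 70, 77, 110, 154, 385, 770]. For each d | 770:
  d = 1: σ(1) · d(770/1) = 1 · 16 = 16
  d = 2: σ(2) · d(770/2) = 3 · 8 = 24
  d = 5: σ(5) · d(770/5) = 6 · 8 = 48
  d = 7: σ(7) · d(770/7) = 8 · 8 = 64
  d = 10: σ(10) · d(770/10) = 18 · 4 = 72
  d = 11: σ(11) · d(770/11) = 12 · 8 = 96
  d = 14: σ(14) · d(770/14) = 24 · 4 = 96
  d = 22: σ(22) · d(770/22) = 36 · 4 = 144
  d = 35: σ(35) · d(770/35) = 48 · 4 = 192
  d = 55: σ(55) · d(770/55) = 72 · 4 = 288
  d = 70: σ(70) · d(770/70) = 144 · 2 = 288
  d = 77: σ(77) · d(770/77) = 96 · 4 = 384
  d = 110: σ(110) · d(770/110) = 216 · 2 = 432
  d = 154: σ(154) · d(770/154) = 288 · 2 = 576
  d = 385: σ(385) · d(770/385) = 576 · 2 = 1152
  d = 770: σ(770) · d(770/770) = 1728 · 1 = 1728
Summing: (σ * d)(770) = 16 + 24 + 48 + 64 + 72 + 96 + 96 + 144 + 192 + 288 + 288 + 384 + 432 + 576 + 1152 + 1728 = 5600.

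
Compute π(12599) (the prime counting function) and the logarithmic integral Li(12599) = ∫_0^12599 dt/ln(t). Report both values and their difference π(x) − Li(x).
π(12599) = 1504;  Li(12599) ≈ 1524.71;  π(x) − Li(x) ≈ -20.71.

Direct count of primes ≤ 12599 gives π(12599) = 1504. Numerical evaluation of the logarithmic integral gives Li(12599) ≈ 1524.71. The difference π(x) − Li(x) ≈ -20.71 is typically negative for small/moderate x (Li(x) overestimates), though Littlewood's theorem shows this sign changes infinitely often.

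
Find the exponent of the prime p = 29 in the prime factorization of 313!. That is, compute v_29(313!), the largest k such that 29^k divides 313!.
v_29(313!) = 10

Legendre's formula: v_p(n!) = Σ_{k ≥ 1} ⌊n / p^k⌋. For p = 29, n = 313, the terms are:
  ⌊313/29^1⌋ = ⌊313/29⌋ = 10
(the next term ⌊313/29^2⌋ = 0, terminating the sum). Summing: v_29(313!) = 10 = 10.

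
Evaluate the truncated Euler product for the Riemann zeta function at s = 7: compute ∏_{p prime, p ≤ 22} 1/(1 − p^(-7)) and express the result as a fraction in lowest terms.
∏ = 155826023762586560111512988551201501037015625/154535761885293084095586902270463356349603488

The primes p ≤ 22 are [2, 3, 5, 7, 11, 13, 17, 19]. For each prime, (1 − 1/p^7)^(-1) = p^7 / (p^7 − 1). The product is (1 − 1/2^7)^(-1), (1 − 1/3^7)^(-1), (1 − 1/5^7)^(-1), (1 − 1/7^7)^(-1), (1 − 1/11^7)^(-1), (1 − 1/13^7)^(-1), (1 − 1/17^7)^(-1), (1 − 1/19^7)^(-1) = ∏ p^7 / (p^7 − 1) = 155826023762586560111512988551201501037015625/154535761885293084095586902270463356349603488.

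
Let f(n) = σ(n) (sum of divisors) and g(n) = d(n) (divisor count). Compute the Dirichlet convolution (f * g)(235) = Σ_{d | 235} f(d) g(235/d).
(σ * d)(235) = 400

Divisors of 235: [1, 5, 47, 235]. For each d | 235:
  d = 1: σ(1) · d(235/1) = 1 · 4 = 4
  d = 5: σ(5) · d(235/5) = 6 · 2 = 12
  d = 47: σ(47) · d(235/47) = 48 · 2 = 96
  d = 235: σ(235) · d(235/235) = 288 · 1 = 288
Summing: (σ * d)(235) = 4 + 12 + 96 + 288 = 400.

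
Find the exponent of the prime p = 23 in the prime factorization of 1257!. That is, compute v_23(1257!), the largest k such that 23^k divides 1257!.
v_23(1257!) = 56

Legendre's formula: v_p(n!) = Σ_{k ≥ 1} ⌊n / p^k⌋. For p = 23, n = 1257, the terms are:
  ⌊1257/23^1⌋ = ⌊1257/23⌋ = 54
  ⌊1257/23^2⌋ = ⌊1257/529⌋ = 2
(the next term ⌊1257/23^3⌋ = 0, terminating the sum). Summing: v_23(1257!) = 54 + 2 = 56.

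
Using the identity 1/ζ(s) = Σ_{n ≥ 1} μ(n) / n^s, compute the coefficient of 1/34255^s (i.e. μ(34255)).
μ(34255) = 1

Factor n = 34255 = 5 · 13 · 17 · 31. μ(n) = 0 if any exponent ≥ 2 (not squarefree); otherwise μ(n) = (−1)^{ω(n)} where ω(n) is the number of distinct prime factors. Applying: μ(34255) = 1.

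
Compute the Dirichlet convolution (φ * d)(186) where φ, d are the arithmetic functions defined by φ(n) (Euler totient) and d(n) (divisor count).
(φ * d)(186) = 384

Divisors of 186: [1, 2, 3, 6, 31, 62, 93, 186]. For each d | 186:
  d = 1: φ(1) · d(186/1) = 1 · 8 = 8
  d = 2: φ(2) · d(186/2) = 1 · 4 = 4
  d = 3: φ(3) · d(186/3) = 2 · 4 = 8
  d = 6: φ(6) · d(186/6) = 2 · 2 = 4
  d = 31: φ(31) · d(186/31) = 30 · 4 = 120
  d = 62: φ(62) · d(186/62) = 30 · 2 = 60
  d = 93: φ(93) · d(186/93) = 60 · 2 = 120
  d = 186: φ(186) · d(186/186) = 60 · 1 = 60
Summing: (φ * d)(186) = 8 + 4 + 8 + 4 + 120 + 60 + 120 + 60 = 384.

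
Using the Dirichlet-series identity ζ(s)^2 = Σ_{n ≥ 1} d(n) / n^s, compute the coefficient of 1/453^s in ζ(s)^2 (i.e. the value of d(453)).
d(453) = 4

ζ(s)^2 = (Σ 1/m^s)(Σ 1/k^s). The coefficient of 1/n^s in the product is the number of ordered pairs (m, k) with mk = n, which equals d(n). For n = 453, divisors are [1, 3, 151, 453], so d(453) = 4.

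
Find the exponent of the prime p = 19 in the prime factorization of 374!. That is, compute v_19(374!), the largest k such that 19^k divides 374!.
v_19(374!) = 20

Legendre's formula: v_p(n!) = Σ_{k ≥ 1} ⌊n / p^k⌋. For p = 19, n = 374, the terms are:
  ⌊374/19^1⌋ = ⌊374/19⌋ = 19
  ⌊374/19^2⌋ = ⌊374/361⌋ = 1
(the next term ⌊374/19^3⌋ = 0, terminating the sum). Summing: v_19(374!) = 19 + 1 = 20.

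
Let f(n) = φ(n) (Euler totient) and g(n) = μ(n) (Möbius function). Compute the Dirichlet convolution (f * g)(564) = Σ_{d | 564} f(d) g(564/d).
(φ * μ)(564) = 45

Divisors of 564: [1, 2, 3, 4, 6, 12, 47, 94, 141, 188, 282, 564]. For each d | 564:
  d = 1: φ(1) · μ(564/1) = 1 · 0 = 0
  d = 2: φ(2) · μ(564/2) = 1 · -1 = -1
  d = 3: φ(3) · μ(564/3) = 2 · 0 = 0
  d = 4: φ(4) · μ(564/4) = 2 · 1 = 2
  d = 6: φ(6) · μ(564/6) = 2 · 1 = 2
  d = 12: φ(12) · μ(564/12) = 4 · -1 = -4
  d = 47: φ(47) · μ(564/47) = 46 · 0 = 0
  d = 94: φ(94) · μ(564/94) = 46 · 1 = 46
  d = 141: φ(141) · μ(564/141) = 92 · 0 = 0
  d = 188: φ(188) · μ(564/188) = 92 · -1 = -92
  d = 282: φ(282) · μ(564/282) = 92 · -1 = -92
  d = 564: φ(564) · μ(564/564) = 184 · 1 = 184
Summing: (φ * μ)(564) = 0 + -1 + 0 + 2 + 2 + -4 + 0 + 46 + 0 + -92 + -92 + 184 = 45.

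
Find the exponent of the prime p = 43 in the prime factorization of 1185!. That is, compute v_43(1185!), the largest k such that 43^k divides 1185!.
v_43(1185!) = 27

Legendre's formula: v_p(n!) = Σ_{k ≥ 1} ⌊n / p^k⌋. For p = 43, n = 1185, the terms are:
  ⌊1185/43^1⌋ = ⌊1185/43⌋ = 27
(the next term ⌊1185/43^2⌋ = 0, terminating the sum). Summing: v_43(1185!) = 27 = 27.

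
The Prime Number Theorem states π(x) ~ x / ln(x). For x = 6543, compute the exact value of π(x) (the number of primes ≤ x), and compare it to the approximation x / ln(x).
π(6543) = 844;  x/ln(x) ≈ 744.69;  relative error ≈ 11.77%.

Directly count primes up to 6543: π(6543) = 844. The PNT approximation gives 6543/ln(6543) ≈ 6543/8.78615 ≈ 744.69. Relative error (π(x) − x/ln(x)) / π(x) ≈ 11.77%; the approximation is known to undercount slightly (Li(x) is a better estimate).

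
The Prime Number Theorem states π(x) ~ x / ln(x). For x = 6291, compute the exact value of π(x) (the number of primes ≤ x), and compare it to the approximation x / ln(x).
π(6291) = 818;  x/ln(x) ≈ 719.23;  relative error ≈ 12.07%.

Directly count primes up to 6291: π(6291) = 818. The PNT approximation gives 6291/ln(6291) ≈ 6291/8.74688 ≈ 719.23. Relative error (π(x) − x/ln(x)) / π(x) ≈ 12.07%; the approximation is known to undercount slightly (Li(x) is a better estimate).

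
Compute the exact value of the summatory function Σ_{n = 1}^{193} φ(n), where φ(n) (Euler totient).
Σ_{n ≤ 193} φ(n) = 11422

Compute φ(n) for each 1 ≤ n ≤ 193: φ(1) = 1, φ(2) = 1, φ(3) = 2, φ(4) = 2, φ(5) = 4, φ(6) = 2, φ(7) = 6, φ(8) = 4, φ(9) = 6, φ(10) = 4, φ(11) = 10, φ(12) = 4, φ(13) = 12, φ(14) = 6, φ(15) = 8, φ(16) = 8, φ(17) = 16, φ(18) = 6, φ(19) = 18, φ(20) = 8, φ(21) = 12, φ(22) = 10, φ(23) = 22, φ(24) = 8, φ(25) = 20, φ(26) = 12, φ(27) = 18, φ(28) = 12, φ(29) = 28, φ(30) = 8, φ(31) = 30, φ(32) = 16, φ(33) = 20, φ(34) = 16, φ(35) = 24, φ(36) = 12, φ(37) = 36, φ(38) = 18, φ(39) = 24, φ(40) = 16, φ(41) = 40, φ(42) = 12, φ(43) = 42, φ(44) = 20, φ(45) = 24, φ(46) = 22, φ(47) = 46, φ(48) = 16, φ(49) = 42, φ(50) = 20, φ(51) = 32, φ(52) = 24, φ(53) = 52, φ(54) = 18, φ(55) = 40, φ(56) = 24, φ(57) = 36, φ(58) = 28, φ(59) = 58, φ(60) = 16, φ(61) = 60, φ(62) = 30, φ(63) = 36, φ(64) = 32, φ(65) = 48, φ(66) = 20, φ(67) = 66, φ(68) = 32, φ(69) = 44, φ(70) = 24, φ(71) = 70, φ(72) = 24, φ(73) = 72, φ(74) = 36, φ(75) = 40, φ(76) = 36, φ(77) = 60, φ(78) = 24, φ(79) = 78, φ(80) = 32, φ(81) = 54, φ(82) = 40, φ(83) = 82, φ(84) = 24, φ(85) = 64, φ(86) = 42, φ(87) = 56, φ(88) = 40, φ(89) = 88, φ(90) = 24, φ(91) = 72, φ(92) = 44, φ(93) = 60, φ(94) = 46, φ(95) = 72, φ(96) = 32, φ(97) = 96, φ(98) = 42, φ(99) = 60, φ(100) = 40, φ(101) = 100, φ(102) = 32, φ(103) = 102, φ(104) = 48, φ(105) = 48, φ(106) = 52, φ(107) = 106, φ(108) = 36, φ(109) = 108, φ(110) = 40, φ(111) = 72, φ(112) = 48, φ(113) = 112, φ(114) = 36, φ(115) = 88, φ(116) = 56, φ(117) = 72, φ(118) = 58, φ(119) = 96, φ(120) = 32, φ(121) = 110, φ(122) = 60, φ(123) = 80, φ(124) = 60, φ(125) = 100, φ(126) = 36, φ(127) = 126, φ(128) = 64, φ(129) = 84, φ(130) = 48, φ(131) = 130, φ(132) = 40, φ(133) = 108, φ(134) = 66, φ(135) = 72, φ(136) = 64, φ(137) = 136, φ(138) = 44, φ(139) = 138, φ(140) = 48, φ(141) = 92, φ(142) = 70, φ(143) = 120, φ(144) = 48, φ(145) = 112, φ(146) = 72, φ(147) = 84, φ(148) = 72, φ(149) = 148, φ(150) = 40, φ(151) = 150, φ(152) = 72, φ(153) = 96, φ(154) = 60, φ(155) = 120, φ(156) = 48, φ(157) = 156, φ(158) = 78, φ(159) = 104, φ(160) = 64, φ(161) = 132, φ(162) = 54, φ(163) = 162, φ(164) = 80, φ(165) = 80, φ(166) = 82, φ(167) = 166, φ(168) = 48, φ(169) = 156, φ(170) = 64, φ(171) = 108, φ(172) = 84, φ(173) = 172, φ(174) = 56, φ(175) = 120, φ(176) = 80, φ(177) = 116, φ(178) = 88, φ(179) = 178, φ(180) = 48, φ(181) = 180, φ(182) = 72, φ(183) = 120, φ(184) = 88, φ(185) = 144, φ(186) = 60, φ(187) = 160, φ(188) = 92, φ(189) = 108, φ(190) = 72, φ(191) = 190, φ(192) = 64, φ(193) = 192. Summing all 193 values: 11422. (Average order: Σ_{n ≤ x} φ(n) ~ (3/π²) x². For x = 193, (3/π²)·193² ≈ 11322.34.)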